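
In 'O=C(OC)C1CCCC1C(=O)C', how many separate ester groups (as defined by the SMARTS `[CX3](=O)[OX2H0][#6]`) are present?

[CX3](=O)[OX2H0][#6] is the SMARTS for an ester: a carbonyl carbon bonded to an oxygen that is itself bonded to carbon (no H on that O).
Exactly one fragment in the molecule meets all constraints, giving 1 match.

1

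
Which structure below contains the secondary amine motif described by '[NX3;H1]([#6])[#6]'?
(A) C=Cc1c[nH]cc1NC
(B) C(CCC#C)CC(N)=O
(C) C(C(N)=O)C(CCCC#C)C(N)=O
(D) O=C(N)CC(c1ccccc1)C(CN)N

[NX3;H1]([#6])[#6] describes a trivalent nitrogen with one H, bonded to two carbons (a secondary amine).
(A) contains an N-methylamino group (-NHCH3), which satisfies every atom and bond constraint.
(B) has a primary amide (-C(=O)NH2) but the -C(=O)NH2 nitrogen has H2, not H1.
(C) has a primary amide (-C(=O)NH2) but the -C(=O)NH2 nitrogen has H2, not H1.
(D) has a primary amide (-C(=O)NH2) but the -C(=O)NH2 nitrogen has H2, not H1.
So the answer is (A).

A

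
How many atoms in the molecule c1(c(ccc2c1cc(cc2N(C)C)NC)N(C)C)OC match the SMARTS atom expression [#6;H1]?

4

The query [#6;H1] means: any carbon bearing exactly one hydrogen.
Check the 20 heavy atoms by environment: 6× c (aromatic, H0) → no; 4× c (aromatic, H1) → match; 2× N (H0) → no; 6× C (H3) → no; 1× N (H1) → no; 1× O (H0) → no.
That gives 4 matching atoms.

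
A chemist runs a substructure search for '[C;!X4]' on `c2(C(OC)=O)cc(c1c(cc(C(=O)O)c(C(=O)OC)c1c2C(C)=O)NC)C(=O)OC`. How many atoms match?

5

Check the 30 heavy atoms by environment: 10× c (aromatic, X3) → no; 5× C (X3) → match; 5× O (X1) → no; 4× O (X2) → no; 5× C (X4) → no; 1× N (X3) → no.
That gives 5 matching atoms.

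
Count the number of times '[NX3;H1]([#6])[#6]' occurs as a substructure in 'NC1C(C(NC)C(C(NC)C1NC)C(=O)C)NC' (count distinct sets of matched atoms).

4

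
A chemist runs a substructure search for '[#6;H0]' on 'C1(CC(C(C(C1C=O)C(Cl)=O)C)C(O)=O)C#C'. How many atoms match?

The query [#6;H0] means: any carbon with no attached hydrogen.
Check the 17 heavy atoms by environment: 7× C (H1) → no; 1× C (H2) → no; 3× C (H0) → match; 1× C (H3) → no; 3× O (H0) → no; 1× O (H1) → no; 1× Cl (H0) → no.
That gives 3 matching atoms.

3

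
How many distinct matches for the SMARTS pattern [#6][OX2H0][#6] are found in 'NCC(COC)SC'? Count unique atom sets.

[#6][OX2H0][#6] is the SMARTS for an ether: an aliphatic oxygen bridging two carbons with no H on the oxygen.
Exactly one fragment in the molecule meets all constraints, giving 1 match.

1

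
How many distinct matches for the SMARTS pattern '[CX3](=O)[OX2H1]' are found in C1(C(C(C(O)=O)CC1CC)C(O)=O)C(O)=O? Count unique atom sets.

3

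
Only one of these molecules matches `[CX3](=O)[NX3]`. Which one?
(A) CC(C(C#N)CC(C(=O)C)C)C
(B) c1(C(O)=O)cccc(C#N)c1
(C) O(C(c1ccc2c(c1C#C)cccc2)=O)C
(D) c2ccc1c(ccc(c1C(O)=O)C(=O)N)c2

D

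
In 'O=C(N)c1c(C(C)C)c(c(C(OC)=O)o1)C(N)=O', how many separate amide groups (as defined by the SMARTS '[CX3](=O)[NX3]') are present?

2

[CX3](=O)[NX3] is the SMARTS for an amide: a carbonyl carbon bonded to a trivalent nitrogen.
The molecule carries 2 separate instances of a primary amide (-C(=O)NH2) meeting every constraint; each maps to a distinct set of atoms, giving 2 matches.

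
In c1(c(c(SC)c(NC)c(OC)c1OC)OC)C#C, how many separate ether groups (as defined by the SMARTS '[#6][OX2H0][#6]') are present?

[#6][OX2H0][#6] is the SMARTS for an ether: an aliphatic oxygen bridging two carbons with no H on the oxygen.
The molecule carries 3 separate instances of a methoxy ether (-OCH3) meeting every constraint; each maps to a distinct set of atoms, giving 3 matches.

3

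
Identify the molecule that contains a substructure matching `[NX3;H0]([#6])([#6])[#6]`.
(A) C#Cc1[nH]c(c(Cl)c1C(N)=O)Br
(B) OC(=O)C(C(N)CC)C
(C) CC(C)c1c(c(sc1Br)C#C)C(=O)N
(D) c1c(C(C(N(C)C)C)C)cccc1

D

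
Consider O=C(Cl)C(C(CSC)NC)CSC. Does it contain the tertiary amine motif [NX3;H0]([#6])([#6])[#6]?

No

The pattern [NX3;H0]([#6])([#6])[#6] describes a trivalent nitrogen with no H, bonded to three carbons — a tertiary amine.
The closest candidate here is an N-methylamino group (-NHCH3), but the nitrogen still has one H (H1), not H0. No other fragment satisfies the full query, so there is no match.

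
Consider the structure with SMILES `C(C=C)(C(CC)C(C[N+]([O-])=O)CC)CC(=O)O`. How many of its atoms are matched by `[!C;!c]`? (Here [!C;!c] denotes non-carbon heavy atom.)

The query [!C;!c] means: neither aliphatic nor aromatic carbon — same as [!#6].
Check the 17 heavy atoms by environment: 12× C → no; 1× N (charge +1) → match; 1× O (charge -1) → match; 3× O → match.
Summing the matching environments: 1 + 1 + 3 = 5 matching atoms.

5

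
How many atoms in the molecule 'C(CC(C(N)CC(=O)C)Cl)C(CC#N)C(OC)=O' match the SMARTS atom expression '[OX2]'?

1

Check the 18 heavy atoms by environment: 9× C (X4) → no; 1× Cl (X1) → no; 1× C (X2) → no; 1× N (X1) → no; 2× C (X3) → no; 2× O (X1) → no; 1× O (X2) → match; 1× N (X3) → no.
That gives 1 matching atom.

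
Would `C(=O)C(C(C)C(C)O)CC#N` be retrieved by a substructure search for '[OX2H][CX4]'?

The pattern [OX2H][CX4] describes a hydroxyl oxygen bound to an sp3 (X4) carbon — an aliphatic alcohol.
The molecule carries a hydroxyl group (-OH), whose atoms satisfy every constraint of the query, so the pattern matches.

Yes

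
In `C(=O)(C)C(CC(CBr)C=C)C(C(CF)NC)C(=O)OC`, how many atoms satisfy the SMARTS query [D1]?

8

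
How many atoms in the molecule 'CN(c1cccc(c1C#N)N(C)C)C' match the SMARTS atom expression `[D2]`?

4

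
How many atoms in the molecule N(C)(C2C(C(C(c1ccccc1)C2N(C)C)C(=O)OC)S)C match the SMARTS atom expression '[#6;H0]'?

The query [#6;H0] means: any carbon with no attached hydrogen.
Check the 22 heavy atoms by environment: 5× C (H1) → no; 2× N (H0) → no; 5× C (H3) → no; 1× C (H0) → match; 2× O (H0) → no; 1× c (aromatic, H0) → match; 5× c (aromatic, H1) → no; 1× S (H1) → no.
Summing the matching environments: 1 + 1 = 2 matching atoms.

2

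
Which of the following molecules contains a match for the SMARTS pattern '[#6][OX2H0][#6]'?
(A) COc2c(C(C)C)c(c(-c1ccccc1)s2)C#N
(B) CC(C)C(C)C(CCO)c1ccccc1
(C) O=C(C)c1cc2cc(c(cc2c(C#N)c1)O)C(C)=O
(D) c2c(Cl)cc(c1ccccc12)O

A

[#6][OX2H0][#6] describes an aliphatic oxygen bridging two carbons with no H on the oxygen (an ether).
(A) contains a methoxy ether (-OCH3), which satisfies every atom and bond constraint.
(B) has a hydroxyl group (-OH) but the oxygen has H1, not H0 bridging two carbons.
(C) has a hydroxyl group (-OH) but the oxygen has H1, not H0 bridging two carbons.
(D) has a hydroxyl group (-OH) but the oxygen has H1, not H0 bridging two carbons.
So the answer is (A).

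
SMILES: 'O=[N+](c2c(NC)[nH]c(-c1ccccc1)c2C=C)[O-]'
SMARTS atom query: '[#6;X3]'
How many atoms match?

Check the 18 heavy atoms by environment: 1× n (aromatic, X3) → no; 10× c (aromatic, X3) → match; 1× N (charge +1, X3) → no; 1× O (charge -1, X1) → no; 1× O (X1) → no; 1× N (X3) → no; 1× C (X4) → no; 2× C (X3) → match.
Summing the matching environments: 10 + 2 = 12 matching atoms.

12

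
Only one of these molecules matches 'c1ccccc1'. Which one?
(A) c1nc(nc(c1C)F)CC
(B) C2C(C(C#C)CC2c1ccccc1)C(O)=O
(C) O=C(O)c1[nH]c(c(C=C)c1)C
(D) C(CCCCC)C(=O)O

B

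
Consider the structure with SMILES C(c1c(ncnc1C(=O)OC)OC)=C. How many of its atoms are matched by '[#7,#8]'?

5

Check the 14 heavy atoms by environment: 2× n (aromatic) → match; 4× c (aromatic) → no; 5× C → no; 3× O → match.
Summing the matching environments: 2 + 3 = 5 matching atoms.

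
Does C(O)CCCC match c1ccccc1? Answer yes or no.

The pattern c1ccccc1 describes six aromatic carbons in a ring — a benzene ring.
The closest candidate here is a methyl group (-CH3), but no six-membered all-carbon aromatic ring is present. No other fragment satisfies the full query, so there is no match.

No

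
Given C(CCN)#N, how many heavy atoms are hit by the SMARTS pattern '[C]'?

3

Check the 5 heavy atoms by environment: 3× C → match; 2× N → no.
That gives 3 matching atoms.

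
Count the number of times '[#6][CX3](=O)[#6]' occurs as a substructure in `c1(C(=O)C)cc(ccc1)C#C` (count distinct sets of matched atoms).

1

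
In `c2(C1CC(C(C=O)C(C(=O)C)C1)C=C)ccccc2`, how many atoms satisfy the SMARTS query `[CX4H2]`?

2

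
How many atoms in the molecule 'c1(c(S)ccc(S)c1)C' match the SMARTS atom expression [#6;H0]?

The query [#6;H0] means: any carbon with no attached hydrogen.
Check the 9 heavy atoms by environment: 3× c (aromatic, H0) → match; 3× c (aromatic, H1) → no; 2× S (H1) → no; 1× C (H3) → no.
That gives 3 matching atoms.

3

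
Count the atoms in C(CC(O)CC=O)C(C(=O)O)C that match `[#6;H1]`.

3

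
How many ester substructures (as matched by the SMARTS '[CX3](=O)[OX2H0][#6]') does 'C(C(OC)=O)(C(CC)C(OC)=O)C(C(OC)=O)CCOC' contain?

[CX3](=O)[OX2H0][#6] is the SMARTS for an ester: a carbonyl carbon bonded to an oxygen that is itself bonded to carbon (no H on that O).
The molecule carries 3 separate instances of a methyl-ester group (-C(=O)OCH3) meeting every constraint; each maps to a distinct set of atoms, giving 3 matches.

3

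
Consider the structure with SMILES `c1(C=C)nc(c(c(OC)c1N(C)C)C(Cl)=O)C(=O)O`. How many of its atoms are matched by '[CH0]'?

The query [CH0] means: aliphatic carbon with no attached hydrogen.
Check the 19 heavy atoms by environment: 1× n (aromatic, H0) → no; 5× c (aromatic, H0) → no; 2× C (H0) → match; 3× O (H0) → no; 1× Cl (H0) → no; 1× N (H0) → no; 3× C (H3) → no; 1× C (H1) → no; 1× C (H2) → no; 1× O (H1) → no.
That gives 2 matching atoms.

2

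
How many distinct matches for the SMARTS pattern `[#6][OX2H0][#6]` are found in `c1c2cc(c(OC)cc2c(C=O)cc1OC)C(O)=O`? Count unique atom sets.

2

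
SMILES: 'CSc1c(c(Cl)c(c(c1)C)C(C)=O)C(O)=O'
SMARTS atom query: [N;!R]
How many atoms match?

The query [N;!R] means: aliphatic nitrogen not in a ring.
Check the 16 heavy atoms by environment: 6× c (aromatic, in 6-ring) → no; 1× S (acyclic) → no; 5× C (acyclic) → no; 3× O (acyclic) → no; 1× Cl (acyclic) → no.
No environment satisfies the query, so 0 matching atoms.

0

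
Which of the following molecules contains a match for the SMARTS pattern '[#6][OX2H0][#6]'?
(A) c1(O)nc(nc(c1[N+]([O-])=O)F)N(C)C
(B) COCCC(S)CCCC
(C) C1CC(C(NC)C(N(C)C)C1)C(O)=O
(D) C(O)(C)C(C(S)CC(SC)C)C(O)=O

B

[#6][OX2H0][#6] describes an aliphatic oxygen bridging two carbons with no H on the oxygen (an ether).
(A) has a hydroxyl group (-OH) but the oxygen has H1, not H0 bridging two carbons.
(B) contains a methoxy ether (-OCH3), which satisfies every atom and bond constraint.
(C) has a carboxylic acid group (-C(=O)OH) but the -OH oxygen has H1; the =O is OX1, not OX2.
(D) has a carboxylic acid group (-C(=O)OH) but the -OH oxygen has H1; the =O is OX1, not OX2.
So the answer is (B).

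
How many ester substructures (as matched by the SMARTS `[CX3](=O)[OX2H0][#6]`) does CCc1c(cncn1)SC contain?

0

[CX3](=O)[OX2H0][#6] is the SMARTS for an ester: a carbonyl carbon bonded to an oxygen that is itself bonded to carbon (no H on that O).
No fragment in the molecule satisfies every constraint, giving 0 matches.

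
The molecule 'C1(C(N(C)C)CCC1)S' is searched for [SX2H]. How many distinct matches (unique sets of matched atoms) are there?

[SX2H] is the SMARTS for a thiol: an aliphatic sulfur with two connections, one being H.
Exactly one fragment in the molecule meets all constraints, giving 1 match.

1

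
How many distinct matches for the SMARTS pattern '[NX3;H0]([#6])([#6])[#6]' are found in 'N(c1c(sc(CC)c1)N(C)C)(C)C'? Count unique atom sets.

2

[NX3;H0]([#6])([#6])[#6] is the SMARTS for a tertiary amine: a trivalent nitrogen with no H, bonded to three carbons.
The molecule carries 2 separate instances of a dimethylamino group (-N(CH3)2) meeting every constraint; each maps to a distinct set of atoms, giving 2 matches.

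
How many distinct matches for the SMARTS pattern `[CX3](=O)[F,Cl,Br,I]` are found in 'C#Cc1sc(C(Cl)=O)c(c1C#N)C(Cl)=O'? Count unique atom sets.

2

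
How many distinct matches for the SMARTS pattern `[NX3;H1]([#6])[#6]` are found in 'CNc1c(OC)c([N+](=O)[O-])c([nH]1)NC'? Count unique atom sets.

[NX3;H1]([#6])[#6] is the SMARTS for a secondary amine: a trivalent nitrogen with one H, bonded to two carbons.
The molecule carries 2 separate instances of an N-methylamino group (-NHCH3) meeting every constraint; each maps to a distinct set of atoms, giving 2 matches.

2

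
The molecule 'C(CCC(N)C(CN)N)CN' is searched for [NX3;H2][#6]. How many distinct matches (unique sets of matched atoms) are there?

4

[NX3;H2][#6] is the SMARTS for a primary amine: a trivalent nitrogen with two H attached to carbon.
The molecule carries 4 separate instances of a primary amino group (-NH2) meeting every constraint; each maps to a distinct set of atoms, giving 4 matches.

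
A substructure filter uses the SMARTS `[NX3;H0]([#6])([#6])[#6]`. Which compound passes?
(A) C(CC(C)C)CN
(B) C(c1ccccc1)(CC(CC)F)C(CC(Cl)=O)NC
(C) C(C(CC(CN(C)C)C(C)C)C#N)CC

[NX3;H0]([#6])([#6])[#6] describes a trivalent nitrogen with no H, bonded to three carbons (a tertiary amine).
(A) has a primary amino group (-NH2) but the nitrogen has H2, not H0 with three carbons.
(B) has an N-methylamino group (-NHCH3) but the nitrogen still has one H (H1), not H0.
(C) contains a dimethylamino group (-N(CH3)2), which satisfies every atom and bond constraint.
So the answer is (C).

C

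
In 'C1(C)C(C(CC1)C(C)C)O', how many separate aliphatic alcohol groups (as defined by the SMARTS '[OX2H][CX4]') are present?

1

[OX2H][CX4] is the SMARTS for an aliphatic alcohol: a hydroxyl oxygen bound to an sp3 (X4) carbon.
Exactly one fragment in the molecule meets all constraints, giving 1 match.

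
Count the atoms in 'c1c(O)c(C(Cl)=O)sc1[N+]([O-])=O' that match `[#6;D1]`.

The query [#6;D1] means: carbon bonded to exactly one heavy atom.
Check the 12 heavy atoms by environment: 1× s (aromatic, D2) → no; 3× c (aromatic, D3) → no; 1× c (aromatic, D2) → no; 1× C (D3) → no; 3× O (D1) → no; 1× Cl (D1) → no; 1× N (charge +1, D3) → no; 1× O (charge -1, D1) → no.
No environment satisfies the query, so 0 matching atoms.

0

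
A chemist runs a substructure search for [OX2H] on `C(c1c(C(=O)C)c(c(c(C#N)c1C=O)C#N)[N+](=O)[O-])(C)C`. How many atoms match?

0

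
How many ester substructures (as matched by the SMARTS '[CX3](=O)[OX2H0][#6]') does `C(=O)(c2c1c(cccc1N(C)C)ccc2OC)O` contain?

0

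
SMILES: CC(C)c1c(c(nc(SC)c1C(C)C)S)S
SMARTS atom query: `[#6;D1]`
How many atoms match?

5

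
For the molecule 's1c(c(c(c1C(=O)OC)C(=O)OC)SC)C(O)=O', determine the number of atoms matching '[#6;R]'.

4

Check the 18 heavy atoms by environment: 1× s (aromatic, in 5-ring) → no; 4× c (aromatic, in 5-ring) → match; 6× C (acyclic) → no; 6× O (acyclic) → no; 1× S (acyclic) → no.
That gives 4 matching atoms.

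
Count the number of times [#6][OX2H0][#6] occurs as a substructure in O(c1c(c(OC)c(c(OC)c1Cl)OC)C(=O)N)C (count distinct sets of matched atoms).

4

[#6][OX2H0][#6] is the SMARTS for an ether: an aliphatic oxygen bridging two carbons with no H on the oxygen.
The molecule carries 4 separate instances of a methoxy ether (-OCH3) meeting every constraint; each maps to a distinct set of atoms, giving 4 matches.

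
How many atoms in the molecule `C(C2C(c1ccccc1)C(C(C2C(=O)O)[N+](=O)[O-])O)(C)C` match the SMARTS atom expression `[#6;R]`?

The query [#6;R] means: carbon that is part of a ring.
Check the 21 heavy atoms by environment: 5× C (in 5-ring) → match; 4× C (acyclic) → no; 4× O (acyclic) → no; 6× c (aromatic, in 6-ring) → match; 1× N (charge +1, acyclic) → no; 1× O (charge -1, acyclic) → no.
Summing the matching environments: 5 + 6 = 11 matching atoms.

11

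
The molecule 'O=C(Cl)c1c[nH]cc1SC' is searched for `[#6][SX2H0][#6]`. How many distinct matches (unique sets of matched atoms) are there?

1

[#6][SX2H0][#6] is the SMARTS for a thioether: an aliphatic sulfur bridging two carbons with no H on the sulfur.
Exactly one fragment in the molecule meets all constraints, giving 1 match.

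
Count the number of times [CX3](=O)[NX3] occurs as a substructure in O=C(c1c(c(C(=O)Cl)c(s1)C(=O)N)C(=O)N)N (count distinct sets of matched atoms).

[CX3](=O)[NX3] is the SMARTS for an amide: a carbonyl carbon bonded to a trivalent nitrogen.
The molecule carries 3 separate instances of a primary amide (-C(=O)NH2) meeting every constraint; each maps to a distinct set of atoms, giving 3 matches.

3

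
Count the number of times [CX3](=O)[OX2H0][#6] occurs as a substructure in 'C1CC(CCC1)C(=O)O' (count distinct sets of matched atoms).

0

[CX3](=O)[OX2H0][#6] is the SMARTS for an ester: a carbonyl carbon bonded to an oxygen that is itself bonded to carbon (no H on that O).
The molecule has a carboxylic acid group (-C(=O)OH), but the singly-bonded O carries H (OX2H1, not H0); nothing else fits, so there are 0 matches.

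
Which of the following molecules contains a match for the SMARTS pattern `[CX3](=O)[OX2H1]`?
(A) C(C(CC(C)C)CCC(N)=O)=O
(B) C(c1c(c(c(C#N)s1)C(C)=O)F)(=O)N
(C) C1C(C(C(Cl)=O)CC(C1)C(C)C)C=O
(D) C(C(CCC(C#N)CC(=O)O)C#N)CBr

D

[CX3](=O)[OX2H1] describes an sp2 carbon double-bonded to O and single-bonded to an -OH oxygen (a carboxylic acid).
(A) has a primary amide (-C(=O)NH2) but the carbonyl is bonded to N, not to an -OH oxygen.
(B) has a primary amide (-C(=O)NH2) but the carbonyl is bonded to N, not to an -OH oxygen.
(C) has an acyl chloride (-C(=O)Cl) but the carbonyl is bonded to Cl, not to an -OH oxygen.
(D) contains a carboxylic acid group (-C(=O)OH), which satisfies every atom and bond constraint.
So the answer is (D).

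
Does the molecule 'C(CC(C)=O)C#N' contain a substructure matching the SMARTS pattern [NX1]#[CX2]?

The pattern [NX1]#[CX2] describes a nitrogen triple-bonded to a two-connected carbon — a nitrile.
The molecule carries a nitrile (-C#N), whose atoms satisfy every constraint of the query, so the pattern matches.

Yes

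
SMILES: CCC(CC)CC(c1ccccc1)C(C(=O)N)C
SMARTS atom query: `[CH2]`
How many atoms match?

3

The query [CH2] means: aliphatic carbon with exactly two hydrogens.
Check the 18 heavy atoms by environment: 3× C (H3) → no; 3× C (H2) → match; 3× C (H1) → no; 1× C (H0) → no; 1× O (H0) → no; 1× N (H2) → no; 1× c (aromatic, H0) → no; 5× c (aromatic, H1) → no.
That gives 3 matching atoms.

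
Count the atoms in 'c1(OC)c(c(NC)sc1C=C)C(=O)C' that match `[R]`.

5

Check the 14 heavy atoms by environment: 1× s (aromatic, in 5-ring) → match; 4× c (aromatic, in 5-ring) → match; 6× C (acyclic) → no; 1× N (acyclic) → no; 2× O (acyclic) → no.
Summing the matching environments: 1 + 4 = 5 matching atoms.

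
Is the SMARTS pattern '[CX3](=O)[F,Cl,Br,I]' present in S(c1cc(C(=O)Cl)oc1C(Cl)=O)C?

The pattern [CX3](=O)[F,Cl,Br,I] describes a carbonyl carbon bonded to a halogen — an acyl halide.
The molecule carries an acyl chloride (-C(=O)Cl), whose atoms satisfy every constraint of the query, so the pattern matches.

Yes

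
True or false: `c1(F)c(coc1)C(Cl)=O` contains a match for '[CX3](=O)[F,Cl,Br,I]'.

True

The pattern [CX3](=O)[F,Cl,Br,I] describes a carbonyl carbon bonded to a halogen — an acyl halide.
The molecule carries an acyl chloride (-C(=O)Cl), whose atoms satisfy every constraint of the query, so the pattern matches.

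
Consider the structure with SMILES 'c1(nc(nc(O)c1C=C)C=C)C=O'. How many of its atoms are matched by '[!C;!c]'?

The query [!C;!c] means: neither aliphatic nor aromatic carbon — same as [!#6].
Check the 13 heavy atoms by environment: 2× n (aromatic) → match; 4× c (aromatic) → no; 2× O → match; 5× C → no.
Summing the matching environments: 2 + 2 = 4 matching atoms.

4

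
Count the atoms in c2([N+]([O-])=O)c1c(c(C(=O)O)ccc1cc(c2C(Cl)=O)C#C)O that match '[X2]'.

4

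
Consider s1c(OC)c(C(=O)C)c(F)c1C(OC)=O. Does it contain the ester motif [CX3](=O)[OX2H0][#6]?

Yes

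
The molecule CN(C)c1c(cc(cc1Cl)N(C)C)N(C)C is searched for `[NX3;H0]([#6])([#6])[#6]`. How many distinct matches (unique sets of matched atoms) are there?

[NX3;H0]([#6])([#6])[#6] is the SMARTS for a tertiary amine: a trivalent nitrogen with no H, bonded to three carbons.
The molecule carries 3 separate instances of a dimethylamino group (-N(CH3)2) meeting every constraint; each maps to a distinct set of atoms, giving 3 matches.

3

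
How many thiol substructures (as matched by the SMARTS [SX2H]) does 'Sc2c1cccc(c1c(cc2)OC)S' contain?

2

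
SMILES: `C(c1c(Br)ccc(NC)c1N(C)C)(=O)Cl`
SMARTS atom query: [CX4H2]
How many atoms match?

0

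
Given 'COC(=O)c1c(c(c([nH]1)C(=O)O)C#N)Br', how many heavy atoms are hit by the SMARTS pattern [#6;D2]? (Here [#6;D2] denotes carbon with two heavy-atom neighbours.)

Check the 15 heavy atoms by environment: 1× n (aromatic, D2) → no; 4× c (aromatic, D3) → no; 2× C (D3) → no; 3× O (D1) → no; 1× O (D2) → no; 1× C (D1) → no; 1× Br (D1) → no; 1× C (D2) → match; 1× N (D1) → no.
That gives 1 matching atom.

1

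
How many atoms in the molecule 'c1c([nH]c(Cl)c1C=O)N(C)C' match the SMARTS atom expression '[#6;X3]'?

5

Check the 11 heavy atoms by environment: 1× n (aromatic, X3) → no; 4× c (aromatic, X3) → match; 1× C (X3) → match; 1× O (X1) → no; 1× Cl (X1) → no; 1× N (X3) → no; 2× C (X4) → no.
Summing the matching environments: 4 + 1 = 5 matching atoms.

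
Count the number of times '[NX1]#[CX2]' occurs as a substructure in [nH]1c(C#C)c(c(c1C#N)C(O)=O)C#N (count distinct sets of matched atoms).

2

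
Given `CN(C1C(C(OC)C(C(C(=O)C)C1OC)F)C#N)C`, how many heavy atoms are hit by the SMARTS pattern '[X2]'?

Check the 19 heavy atoms by environment: 11× C (X4) → no; 2× O (X2) → match; 1× F (X1) → no; 1× C (X2) → match; 1× N (X1) → no; 1× C (X3) → no; 1× O (X1) → no; 1× N (X3) → no.
Summing the matching environments: 2 + 1 = 3 matching atoms.

3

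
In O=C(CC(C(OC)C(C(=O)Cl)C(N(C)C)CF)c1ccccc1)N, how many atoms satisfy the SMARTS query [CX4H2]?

2

Check the 24 heavy atoms by environment: 2× C (H2, X4) → match; 4× C (H1, X4) → no; 1× c (aromatic, H0, X3) → no; 5× c (aromatic, H1, X3) → no; 2× C (H0, X3) → no; 2× O (H0, X1) → no; 1× Cl (H0, X1) → no; 1× N (H0, X3) → no; 3× C (H3, X4) → no; 1× F (H0, X1) → no; 1× N (H2, X3) → no; 1× O (H0, X2) → no.
That gives 2 matching atoms.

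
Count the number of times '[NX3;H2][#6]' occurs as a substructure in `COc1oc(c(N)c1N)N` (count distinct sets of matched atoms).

[NX3;H2][#6] is the SMARTS for a primary amine: a trivalent nitrogen with two H attached to carbon.
The molecule carries 3 separate instances of a primary amino group (-NH2) meeting every constraint; each maps to a distinct set of atoms, giving 3 matches.

3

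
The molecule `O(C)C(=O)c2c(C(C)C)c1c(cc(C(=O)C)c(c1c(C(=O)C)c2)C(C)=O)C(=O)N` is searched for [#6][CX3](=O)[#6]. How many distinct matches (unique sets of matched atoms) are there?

[#6][CX3](=O)[#6] is the SMARTS for a ketone: a carbonyl carbon (no H) flanked by two carbons.
The molecule carries 3 separate instances of an acetyl/ketone group (-C(=O)CH3) meeting every constraint; each maps to a distinct set of atoms, giving 3 matches.

3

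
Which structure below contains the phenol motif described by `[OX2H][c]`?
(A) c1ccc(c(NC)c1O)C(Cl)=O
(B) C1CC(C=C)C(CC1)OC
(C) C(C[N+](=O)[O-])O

[OX2H][c] describes a hydroxyl oxygen attached to an aromatic carbon (a phenol).
(A) contains a hydroxyl group (-OH), which satisfies every atom and bond constraint.
(B) has a methoxy ether (-OCH3) but the oxygen has H0, not H1.
(C) has a hydroxyl group (-OH) but the -OH is on an aliphatic carbon, not an aromatic c.
So the answer is (A).

A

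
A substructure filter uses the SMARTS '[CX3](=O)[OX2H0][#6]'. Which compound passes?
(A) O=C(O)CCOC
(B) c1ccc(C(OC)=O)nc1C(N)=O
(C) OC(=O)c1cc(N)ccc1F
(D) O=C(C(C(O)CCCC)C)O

B

[CX3](=O)[OX2H0][#6] describes a carbonyl carbon bonded to an oxygen that is itself bonded to carbon (no H on that O) (an ester).
(A) has a carboxylic acid group (-C(=O)OH) but the singly-bonded O carries H (OX2H1, not H0).
(B) contains a methyl-ester group (-C(=O)OCH3), which satisfies every atom and bond constraint.
(C) has a carboxylic acid group (-C(=O)OH) but the singly-bonded O carries H (OX2H1, not H0).
(D) has a carboxylic acid group (-C(=O)OH) but the singly-bonded O carries H (OX2H1, not H0).
So the answer is (B).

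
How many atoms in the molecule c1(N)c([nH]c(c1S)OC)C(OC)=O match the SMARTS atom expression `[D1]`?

5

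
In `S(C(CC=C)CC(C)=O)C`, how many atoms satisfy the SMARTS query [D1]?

4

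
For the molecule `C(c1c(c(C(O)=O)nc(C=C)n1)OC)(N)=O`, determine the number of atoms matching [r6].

Check the 16 heavy atoms by environment: 2× n (aromatic, in 6-ring) → match; 4× c (aromatic, in 6-ring) → match; 5× C (acyclic) → no; 4× O (acyclic) → no; 1× N (acyclic) → no.
Summing the matching environments: 2 + 4 = 6 matching atoms.

6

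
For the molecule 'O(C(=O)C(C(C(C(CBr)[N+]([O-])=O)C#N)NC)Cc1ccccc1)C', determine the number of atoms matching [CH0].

2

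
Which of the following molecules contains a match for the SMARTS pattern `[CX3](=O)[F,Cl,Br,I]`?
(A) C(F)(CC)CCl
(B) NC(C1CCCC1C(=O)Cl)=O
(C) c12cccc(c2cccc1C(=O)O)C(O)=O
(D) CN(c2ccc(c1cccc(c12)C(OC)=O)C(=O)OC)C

B

[CX3](=O)[F,Cl,Br,I] describes a carbonyl carbon bonded to a halogen (an acyl halide).
(A) has a chloro substituent but the Cl is not on a carbonyl carbon.
(B) contains an acyl chloride (-C(=O)Cl), which satisfies every atom and bond constraint.
(C) has a carboxylic acid group (-C(=O)OH) but the carbonyl is bonded to -OH, not to a halogen.
(D) has a methyl-ester group (-C(=O)OCH3) but the carbonyl is bonded to -O-C, not to a halogen.
So the answer is (B).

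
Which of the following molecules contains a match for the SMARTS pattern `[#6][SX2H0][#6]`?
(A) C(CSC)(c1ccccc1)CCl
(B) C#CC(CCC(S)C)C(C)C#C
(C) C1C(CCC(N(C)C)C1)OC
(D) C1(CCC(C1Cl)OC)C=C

A

[#6][SX2H0][#6] describes an aliphatic sulfur bridging two carbons with no H on the sulfur (a thioether).
(A) contains a methylthio ether (-SCH3), which satisfies every atom and bond constraint.
(B) has a thiol (-SH) but the sulfur has H1, not H0 bridging two carbons.
(C) has a methoxy ether (-OCH3) but the bridging atom is O, not S.
(D) has a methoxy ether (-OCH3) but the bridging atom is O, not S.
So the answer is (A).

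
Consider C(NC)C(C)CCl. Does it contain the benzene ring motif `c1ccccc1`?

No

The pattern c1ccccc1 describes six aromatic carbons in a ring — a benzene ring.
The closest candidate here is a methyl group (-CH3), but no six-membered all-carbon aromatic ring is present. No other fragment satisfies the full query, so there is no match.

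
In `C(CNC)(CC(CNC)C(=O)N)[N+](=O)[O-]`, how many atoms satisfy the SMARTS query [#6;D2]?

3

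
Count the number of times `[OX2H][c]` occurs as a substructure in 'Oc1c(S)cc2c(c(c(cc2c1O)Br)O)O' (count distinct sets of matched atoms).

4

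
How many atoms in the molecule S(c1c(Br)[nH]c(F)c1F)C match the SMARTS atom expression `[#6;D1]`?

1

Check the 10 heavy atoms by environment: 1× n (aromatic, D2) → no; 4× c (aromatic, D3) → no; 2× F (D1) → no; 1× S (D2) → no; 1× C (D1) → match; 1× Br (D1) → no.
That gives 1 matching atom.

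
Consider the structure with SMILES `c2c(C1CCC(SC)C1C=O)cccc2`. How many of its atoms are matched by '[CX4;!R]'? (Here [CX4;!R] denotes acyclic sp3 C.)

1

The query [CX4;!R] means: aliphatic carbon with four total connections, not in a ring.
Check the 15 heavy atoms by environment: 5× C (X4, in 5-ring) → no; 1× C (X3, acyclic) → no; 1× O (X1, acyclic) → no; 1× S (X2, acyclic) → no; 1× C (X4, acyclic) → match; 6× c (aromatic, X3, in 6-ring) → no.
That gives 1 matching atom.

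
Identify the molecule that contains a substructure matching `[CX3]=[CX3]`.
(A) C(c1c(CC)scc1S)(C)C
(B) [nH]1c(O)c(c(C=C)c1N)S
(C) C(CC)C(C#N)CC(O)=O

B

[CX3]=[CX3] describes a non-aromatic C=C double bond between two sp2 carbons (an alkene).
(A) has an ethyl group (-CH2CH3) but its C-C bond is a single bond between CX4 carbons, not CX3=CX3.
(B) contains a vinyl group (-CH=CH2), which satisfies every atom and bond constraint.
(C) has an ethyl group (-CH2CH3) but its C-C bond is a single bond between CX4 carbons, not CX3=CX3.
So the answer is (B).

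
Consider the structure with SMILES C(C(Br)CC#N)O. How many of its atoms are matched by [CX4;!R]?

3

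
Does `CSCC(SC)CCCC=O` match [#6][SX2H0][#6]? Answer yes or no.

The pattern [#6][SX2H0][#6] describes an aliphatic sulfur bridging two carbons with no H on the sulfur — a thioether.
The molecule carries a methylthio ether (-SCH3), whose atoms satisfy every constraint of the query, so the pattern matches.

Yes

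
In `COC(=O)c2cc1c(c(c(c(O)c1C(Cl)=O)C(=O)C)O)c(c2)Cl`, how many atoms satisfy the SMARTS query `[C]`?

Check the 23 heavy atoms by environment: 10× c (aromatic) → no; 6× O → no; 2× Cl → no; 5× C → match.
That gives 5 matching atoms.

5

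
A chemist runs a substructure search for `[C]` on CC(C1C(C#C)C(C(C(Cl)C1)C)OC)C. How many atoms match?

13

The query [C] means: uppercase C matches aliphatic (non-aromatic) carbon only.
Check the 15 heavy atoms by environment: 13× C → match; 1× Cl → no; 1× O → no.
That gives 13 matching atoms.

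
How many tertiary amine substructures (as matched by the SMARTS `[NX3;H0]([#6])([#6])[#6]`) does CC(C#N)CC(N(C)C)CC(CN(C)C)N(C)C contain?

3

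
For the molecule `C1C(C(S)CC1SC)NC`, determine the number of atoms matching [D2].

4

The query [D2] means: atom with exactly two heavy-atom neighbours.
Check the 10 heavy atoms by environment: 2× C (D2) → match; 3× C (D3) → no; 1× S (D1) → no; 1× N (D2) → match; 2× C (D1) → no; 1× S (D2) → match.
Summing the matching environments: 2 + 1 + 1 = 4 matching atoms.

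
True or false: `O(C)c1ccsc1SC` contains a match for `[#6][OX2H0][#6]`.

The pattern [#6][OX2H0][#6] describes an aliphatic oxygen bridging two carbons with no H on the oxygen — an ether.
The molecule carries a methoxy ether (-OCH3), whose atoms satisfy every constraint of the query, so the pattern matches.

True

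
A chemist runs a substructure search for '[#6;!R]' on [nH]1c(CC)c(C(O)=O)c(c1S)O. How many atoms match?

Check the 12 heavy atoms by environment: 1× n (aromatic, in 5-ring) → no; 4× c (aromatic, in 5-ring) → no; 3× O (acyclic) → no; 1× S (acyclic) → no; 3× C (acyclic) → match.
That gives 3 matching atoms.

3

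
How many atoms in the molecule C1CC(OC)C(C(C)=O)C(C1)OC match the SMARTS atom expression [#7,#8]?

The query [#7,#8] means: nitrogen or oxygen (comma = OR).
Check the 13 heavy atoms by environment: 10× C → no; 3× O → match.
That gives 3 matching atoms.

3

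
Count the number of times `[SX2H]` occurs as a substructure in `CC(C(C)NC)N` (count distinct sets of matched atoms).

[SX2H] is the SMARTS for a thiol: an aliphatic sulfur with two connections, one being H.
No fragment in the molecule satisfies every constraint, giving 0 matches.

0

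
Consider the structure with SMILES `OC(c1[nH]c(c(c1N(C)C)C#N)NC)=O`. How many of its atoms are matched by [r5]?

5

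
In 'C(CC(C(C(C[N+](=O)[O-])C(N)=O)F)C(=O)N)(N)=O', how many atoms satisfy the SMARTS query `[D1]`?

9

The query [D1] means: atom with exactly one heavy-atom neighbour (degree 1).
Check the 18 heavy atoms by environment: 2× C (D2) → no; 6× C (D3) → no; 4× O (D1) → match; 3× N (D1) → match; 1× N (charge +1, D3) → no; 1× O (charge -1, D1) → match; 1× F (D1) → match.
Summing the matching environments: 4 + 3 + 1 + 1 = 9 matching atoms.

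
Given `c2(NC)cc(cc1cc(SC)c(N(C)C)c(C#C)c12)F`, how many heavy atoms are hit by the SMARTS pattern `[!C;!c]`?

4

The query [!C;!c] means: neither aliphatic nor aromatic carbon — same as [!#6].
Check the 20 heavy atoms by environment: 10× c (aromatic) → no; 1× F → match; 1× S → match; 6× C → no; 2× N → match.
Summing the matching environments: 1 + 1 + 2 = 4 matching atoms.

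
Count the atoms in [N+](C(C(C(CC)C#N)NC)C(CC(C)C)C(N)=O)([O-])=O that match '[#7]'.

4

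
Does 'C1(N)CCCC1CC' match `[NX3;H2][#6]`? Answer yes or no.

Yes

The pattern [NX3;H2][#6] describes a trivalent nitrogen with two H attached to carbon — a primary amine.
The molecule carries a primary amino group (-NH2), whose atoms satisfy every constraint of the query, so the pattern matches.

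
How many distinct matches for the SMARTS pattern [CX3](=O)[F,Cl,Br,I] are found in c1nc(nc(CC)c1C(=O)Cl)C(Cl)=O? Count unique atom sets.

2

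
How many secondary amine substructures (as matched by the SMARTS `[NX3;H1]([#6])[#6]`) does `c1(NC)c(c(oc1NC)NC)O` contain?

3

[NX3;H1]([#6])[#6] is the SMARTS for a secondary amine: a trivalent nitrogen with one H, bonded to two carbons.
The molecule carries 3 separate instances of an N-methylamino group (-NHCH3) meeting every constraint; each maps to a distinct set of atoms, giving 3 matches.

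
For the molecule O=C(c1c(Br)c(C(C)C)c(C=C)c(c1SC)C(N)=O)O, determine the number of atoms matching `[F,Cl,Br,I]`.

Check the 20 heavy atoms by environment: 6× c (aromatic) → no; 8× C → no; 3× O → no; 1× N → no; 1× Br → match; 1× S → no.
That gives 1 matching atom.

1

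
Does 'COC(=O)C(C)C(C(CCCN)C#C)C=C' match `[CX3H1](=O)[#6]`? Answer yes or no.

No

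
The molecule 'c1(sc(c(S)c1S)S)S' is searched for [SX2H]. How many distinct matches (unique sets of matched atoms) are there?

4

[SX2H] is the SMARTS for a thiol: an aliphatic sulfur with two connections, one being H.
The molecule carries 4 separate instances of a thiol (-SH) meeting every constraint; each maps to a distinct set of atoms, giving 4 matches.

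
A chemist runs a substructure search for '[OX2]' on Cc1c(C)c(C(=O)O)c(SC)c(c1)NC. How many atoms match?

1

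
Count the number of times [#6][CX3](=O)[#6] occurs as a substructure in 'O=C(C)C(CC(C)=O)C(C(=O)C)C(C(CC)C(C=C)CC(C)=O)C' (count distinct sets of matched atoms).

4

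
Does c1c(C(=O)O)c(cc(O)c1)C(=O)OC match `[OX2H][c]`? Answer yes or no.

The pattern [OX2H][c] describes a hydroxyl oxygen attached to an aromatic carbon — a phenol.
The molecule carries a hydroxyl group (-OH), whose atoms satisfy every constraint of the query, so the pattern matches.

Yes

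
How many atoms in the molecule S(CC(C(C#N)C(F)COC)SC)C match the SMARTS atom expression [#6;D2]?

3

The query [#6;D2] means: any carbon bonded to exactly two heavy atoms.
Check the 14 heavy atoms by environment: 3× C (D2) → match; 3× C (D3) → no; 2× S (D2) → no; 3× C (D1) → no; 1× N (D1) → no; 1× F (D1) → no; 1× O (D2) → no.
That gives 3 matching atoms.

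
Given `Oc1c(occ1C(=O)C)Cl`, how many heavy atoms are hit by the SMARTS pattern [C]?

2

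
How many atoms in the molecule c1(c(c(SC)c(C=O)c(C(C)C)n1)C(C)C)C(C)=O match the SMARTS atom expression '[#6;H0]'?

Check the 19 heavy atoms by environment: 1× n (aromatic, H0) → no; 5× c (aromatic, H0) → match; 3× C (H1) → no; 6× C (H3) → no; 1× C (H0) → match; 2× O (H0) → no; 1× S (H0) → no.
Summing the matching environments: 5 + 1 = 6 matching atoms.

6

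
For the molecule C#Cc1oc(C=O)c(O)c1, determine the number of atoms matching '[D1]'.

The query [D1] means: atom with exactly one heavy-atom neighbour (degree 1).
Check the 10 heavy atoms by environment: 1× o (aromatic, D2) → no; 3× c (aromatic, D3) → no; 1× c (aromatic, D2) → no; 2× C (D2) → no; 1× C (D1) → match; 2× O (D1) → match.
Summing the matching environments: 1 + 2 = 3 matching atoms.

3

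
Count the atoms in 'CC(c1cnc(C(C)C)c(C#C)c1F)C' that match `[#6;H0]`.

5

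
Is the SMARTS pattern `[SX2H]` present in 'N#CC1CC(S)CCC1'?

Yes

The pattern [SX2H] describes an aliphatic sulfur with two connections, one being H — a thiol.
The molecule carries a thiol (-SH), whose atoms satisfy every constraint of the query, so the pattern matches.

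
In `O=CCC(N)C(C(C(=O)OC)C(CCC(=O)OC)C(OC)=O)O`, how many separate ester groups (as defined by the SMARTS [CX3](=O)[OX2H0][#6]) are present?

[CX3](=O)[OX2H0][#6] is the SMARTS for an ester: a carbonyl carbon bonded to an oxygen that is itself bonded to carbon (no H on that O).
The molecule carries 3 separate instances of a methyl-ester group (-C(=O)OCH3) meeting every constraint; each maps to a distinct set of atoms, giving 3 matches.

3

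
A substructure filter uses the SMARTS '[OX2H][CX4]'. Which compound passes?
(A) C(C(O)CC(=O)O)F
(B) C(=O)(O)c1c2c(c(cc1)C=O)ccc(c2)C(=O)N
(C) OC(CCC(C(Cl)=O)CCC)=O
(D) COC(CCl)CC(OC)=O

A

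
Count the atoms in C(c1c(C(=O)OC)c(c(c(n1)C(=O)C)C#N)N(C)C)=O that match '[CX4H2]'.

0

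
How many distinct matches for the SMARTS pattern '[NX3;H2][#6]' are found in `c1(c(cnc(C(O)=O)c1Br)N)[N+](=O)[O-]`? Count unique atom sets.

[NX3;H2][#6] is the SMARTS for a primary amine: a trivalent nitrogen with two H attached to carbon.
Exactly one fragment in the molecule meets all constraints, giving 1 match.

1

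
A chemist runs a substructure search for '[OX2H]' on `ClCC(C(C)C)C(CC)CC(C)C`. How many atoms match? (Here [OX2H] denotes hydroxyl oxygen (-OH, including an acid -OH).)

The query [OX2H] means: aliphatic oxygen with two connections, one of which is H — an -OH oxygen.
Check the 13 heavy atoms by environment: 3× C (H2, X4) → no; 4× C (H1, X4) → no; 5× C (H3, X4) → no; 1× Cl (H0, X1) → no.
No environment satisfies the query, so 0 matching atoms.

0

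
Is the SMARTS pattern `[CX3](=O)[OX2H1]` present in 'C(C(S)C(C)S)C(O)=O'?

Yes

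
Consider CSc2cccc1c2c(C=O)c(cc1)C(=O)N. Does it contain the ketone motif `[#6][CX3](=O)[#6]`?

No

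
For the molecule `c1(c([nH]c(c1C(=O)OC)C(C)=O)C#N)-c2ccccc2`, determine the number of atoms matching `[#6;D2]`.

6

Check the 20 heavy atoms by environment: 1× n (aromatic, D2) → no; 5× c (aromatic, D3) → no; 1× C (D2) → match; 1× N (D1) → no; 2× C (D3) → no; 2× O (D1) → no; 2× C (D1) → no; 5× c (aromatic, D2) → match; 1× O (D2) → no.
Summing the matching environments: 1 + 5 = 6 matching atoms.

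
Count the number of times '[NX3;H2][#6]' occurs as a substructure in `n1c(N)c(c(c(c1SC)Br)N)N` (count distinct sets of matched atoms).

[NX3;H2][#6] is the SMARTS for a primary amine: a trivalent nitrogen with two H attached to carbon.
The molecule carries 3 separate instances of a primary amino group (-NH2) meeting every constraint; each maps to a distinct set of atoms, giving 3 matches.

3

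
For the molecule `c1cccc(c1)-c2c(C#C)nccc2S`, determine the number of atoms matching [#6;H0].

5

Check the 15 heavy atoms by environment: 1× n (aromatic, H0) → no; 4× c (aromatic, H0) → match; 7× c (aromatic, H1) → no; 1× C (H0) → match; 1× C (H1) → no; 1× S (H1) → no.
Summing the matching environments: 4 + 1 = 5 matching atoms.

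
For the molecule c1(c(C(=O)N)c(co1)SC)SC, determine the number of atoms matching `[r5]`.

5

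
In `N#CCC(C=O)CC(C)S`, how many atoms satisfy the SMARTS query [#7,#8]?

2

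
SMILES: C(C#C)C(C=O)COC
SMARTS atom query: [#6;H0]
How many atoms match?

1

Check the 9 heavy atoms by environment: 2× C (H2) → no; 3× C (H1) → no; 2× O (H0) → no; 1× C (H3) → no; 1× C (H0) → match.
That gives 1 matching atom.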